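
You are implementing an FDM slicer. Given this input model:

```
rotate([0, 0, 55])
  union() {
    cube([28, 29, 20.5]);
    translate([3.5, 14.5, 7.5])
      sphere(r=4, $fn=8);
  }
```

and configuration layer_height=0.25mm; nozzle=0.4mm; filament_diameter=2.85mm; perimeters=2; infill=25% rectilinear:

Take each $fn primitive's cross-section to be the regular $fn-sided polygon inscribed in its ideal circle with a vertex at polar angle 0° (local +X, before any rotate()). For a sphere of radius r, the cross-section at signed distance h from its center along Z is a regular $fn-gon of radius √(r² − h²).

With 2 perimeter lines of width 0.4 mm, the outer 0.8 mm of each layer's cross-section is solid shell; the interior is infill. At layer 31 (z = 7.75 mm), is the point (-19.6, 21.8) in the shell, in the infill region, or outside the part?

shell

At z = 7.75 mm: the cube is present — its section is the full 28×29 rectangle; the sphere at (3.5, 14.5): section is a regular 8-gon, circumradius = √(r²−h²) = √(4²−0.25²) = 3.992; Combining (union): the regions partially overlap (shared area 44.49 mm²), so overlapping operands fuse into one piece — 1 connected region; (whole slice rotated 55° about Z — lengths, areas and connectivity unchanged). Overall, the cross-section is a single solid region. Undo the 55° rotation: the query point maps to (6.615, 28.559) in the un-rotated model frame. The nearest boundary edge runs (0.00, 29.00)→(28.00, 29.00); distance from the point to it = 0.44 mm. The point is inside the cross-section, 0.44 mm from the nearest boundary — within the 0.8 mm shell band (2 × 0.4).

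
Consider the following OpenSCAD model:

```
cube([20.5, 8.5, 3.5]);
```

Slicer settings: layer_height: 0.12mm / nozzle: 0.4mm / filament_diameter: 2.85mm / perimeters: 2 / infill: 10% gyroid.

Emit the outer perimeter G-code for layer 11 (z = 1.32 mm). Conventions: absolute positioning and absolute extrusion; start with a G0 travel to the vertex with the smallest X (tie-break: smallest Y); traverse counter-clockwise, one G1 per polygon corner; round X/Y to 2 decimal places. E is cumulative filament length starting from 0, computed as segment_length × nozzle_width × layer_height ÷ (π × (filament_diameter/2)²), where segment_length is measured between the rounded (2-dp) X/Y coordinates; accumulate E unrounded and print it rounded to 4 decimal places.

At z = 1.32 mm: the cube is present — its section is the full 20.5×8.5 rectangle. The outline is a single polygon with 4 vertices. Extrusion per mm of travel: 0.4 × 0.12 / (π × 1.425²) = 0.007524. Accumulating E over each segment gives final E = 0.4364.

G0 X0.00 Y0.00 Z1.32
G1 X20.50 Y0.00 E0.1542
G1 X20.50 Y8.50 E0.2182
G1 X0.00 Y8.50 E0.3724
G1 X0.00 Y0.00 E0.4364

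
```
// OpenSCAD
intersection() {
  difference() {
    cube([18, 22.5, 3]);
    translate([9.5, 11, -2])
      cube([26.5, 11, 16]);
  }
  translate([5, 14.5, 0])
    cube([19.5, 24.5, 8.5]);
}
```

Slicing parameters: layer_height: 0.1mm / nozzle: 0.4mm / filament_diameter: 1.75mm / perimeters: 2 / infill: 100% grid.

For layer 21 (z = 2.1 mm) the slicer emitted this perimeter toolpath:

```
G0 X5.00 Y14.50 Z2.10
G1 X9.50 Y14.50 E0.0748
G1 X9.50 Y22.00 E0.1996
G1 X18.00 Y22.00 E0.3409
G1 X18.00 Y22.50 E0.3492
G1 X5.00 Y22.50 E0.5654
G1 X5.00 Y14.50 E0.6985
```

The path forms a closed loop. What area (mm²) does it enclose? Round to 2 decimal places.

Apply the shoelace formula to the sequence of (X, Y) vertices; enclosed area = 40.25 mm².

40.25 mm²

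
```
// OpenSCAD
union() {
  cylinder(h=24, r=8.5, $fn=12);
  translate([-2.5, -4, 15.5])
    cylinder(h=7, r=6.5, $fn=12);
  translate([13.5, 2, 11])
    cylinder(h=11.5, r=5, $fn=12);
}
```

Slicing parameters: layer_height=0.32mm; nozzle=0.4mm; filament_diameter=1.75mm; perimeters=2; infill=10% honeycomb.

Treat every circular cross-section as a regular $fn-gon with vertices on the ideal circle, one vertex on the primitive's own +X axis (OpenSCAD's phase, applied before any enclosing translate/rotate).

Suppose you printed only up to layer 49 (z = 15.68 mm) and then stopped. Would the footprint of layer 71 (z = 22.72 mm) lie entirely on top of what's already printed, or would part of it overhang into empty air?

Compare the two slices. At z = 15.68: the cylinder: section is a regular 12-gon, circumradius r=8.5 (area = (12/2)·8.500²·sin(360°/12) = 216.75 mm²); the cylinder at (-2.5, -4): section is a regular 12-gon, circumradius r=6.5 (area = (12/2)·6.500²·sin(360°/12) = 126.75 mm²); the r=5 cylinder at (13.5, 2) gives a regular 12-gon of circumradius 5 (constant along its height) (area = (12/2)·5.000²·sin(360°/12) = 75.00 mm²); Merging all regions: the regions partially overlap — summed areas 418.50 mm² minus the doubly-counted overlap 97.47 mm² gives 321.03 mm² — area = 321.03 mm². At z = 22.72: the cylinder: section is a regular 12-gon, circumradius r=8.5 (area = (12/2)·8.500²·sin(360°/12) = 216.75 mm²); the cylinder at (-2.5, -4) is absent (z outside [15.5, 22.5]); the cylinder at (13.5, 2) does not reach this height (z outside [11, 22.5]); Taking the union: only the r=8.5 cylinder is present, so the union is just that shape — area = 216.75 mm². Checking containment: the cross-section at z = 22.72 is a subset of the cross-section at z = 15.68.

entirely on top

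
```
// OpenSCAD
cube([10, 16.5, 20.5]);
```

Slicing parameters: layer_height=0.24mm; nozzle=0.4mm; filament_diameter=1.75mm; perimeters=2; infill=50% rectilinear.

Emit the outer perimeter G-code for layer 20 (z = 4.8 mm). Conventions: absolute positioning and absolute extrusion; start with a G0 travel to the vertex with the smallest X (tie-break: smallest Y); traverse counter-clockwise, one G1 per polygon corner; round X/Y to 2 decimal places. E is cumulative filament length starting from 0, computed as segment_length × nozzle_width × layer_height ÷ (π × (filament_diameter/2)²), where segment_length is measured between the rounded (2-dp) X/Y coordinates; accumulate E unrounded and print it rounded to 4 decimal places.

G0 X0.00 Y0.00 Z4.80
G1 X10.00 Y0.00 E0.3991
G1 X10.00 Y16.50 E1.0577
G1 X0.00 Y16.50 E1.4568
G1 X0.00 Y0.00 E2.1153

At z = 4.8 mm: the cube is present — its section is the full 10×16.5 rectangle. The outline is a single polygon with 4 vertices. Extrusion per mm of travel: 0.4 × 0.24 / (π × 0.875²) = 0.039912. Accumulating E over each segment gives final E = 2.1153.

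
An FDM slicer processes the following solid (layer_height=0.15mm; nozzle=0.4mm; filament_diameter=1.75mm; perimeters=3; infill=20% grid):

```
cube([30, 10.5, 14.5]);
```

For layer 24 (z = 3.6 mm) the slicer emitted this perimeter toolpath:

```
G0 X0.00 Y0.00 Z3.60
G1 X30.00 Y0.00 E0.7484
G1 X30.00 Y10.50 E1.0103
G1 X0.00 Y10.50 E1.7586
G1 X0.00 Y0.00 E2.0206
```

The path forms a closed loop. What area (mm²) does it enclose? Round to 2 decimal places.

Apply the shoelace formula to the sequence of (X, Y) vertices; enclosed area = 315.00 mm².

315.00 mm²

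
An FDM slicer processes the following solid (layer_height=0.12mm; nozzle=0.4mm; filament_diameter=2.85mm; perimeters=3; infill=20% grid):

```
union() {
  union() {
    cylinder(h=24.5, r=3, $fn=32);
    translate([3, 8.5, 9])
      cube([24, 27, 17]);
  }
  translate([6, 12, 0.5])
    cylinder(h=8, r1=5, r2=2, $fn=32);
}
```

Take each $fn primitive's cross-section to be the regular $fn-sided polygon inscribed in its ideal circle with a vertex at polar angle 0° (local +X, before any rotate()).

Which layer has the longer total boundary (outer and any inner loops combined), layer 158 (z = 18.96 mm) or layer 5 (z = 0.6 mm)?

Layer 158 (z = 18.96): the r=3 cylinder gives a regular 32-gon of circumradius 3 (constant along its height) (perimeter = 2·32·3.000·sin(180°/32) = 18.82 mm); the cube at (3, 8.5) (footprint 24×27) is included at this height (perimeter 102.00 mm); Taking the union: the 2 present regions are separate (no shared area or edge), so areas and boundary lengths simply add and each stays a separate island — boundary = 120.82 mm; the cone at (6, 12) is not intersected at this z (z outside [0.5, 8.5]); Combining (union): only that combined region is present, so the union is just that shape — boundary = 120.82 mm. So its perimeter = 120.82 mm. Layer 5 (z = 0.6): the r=3 cylinder gives a regular 32-gon of circumradius 3 (constant along its height) (perimeter = 2·32·3.000·sin(180°/32) = 18.82 mm); the cube at (3, 8.5) is not intersected at this z (z outside [9, 26]); Combining (union): only the r=3 cylinder is present, so the union is just that shape — boundary = 18.82 mm; the cone at (6, 12) contributes a regular 32-gon of circumradius 4.963 (interpolated between r1=5 and r2=2 at t=0.012) (perimeter = 2·32·4.963·sin(180°/32) = 31.13 mm); Taking the union: the 2 present regions are separate (no shared area or edge), so areas and boundary lengths simply add and each stays a separate island — boundary = 49.95 mm. So its perimeter = 49.95 mm. Layer 158 is larger (120.82 vs 49.95 mm).

layer 158 (z = 18.96 mm)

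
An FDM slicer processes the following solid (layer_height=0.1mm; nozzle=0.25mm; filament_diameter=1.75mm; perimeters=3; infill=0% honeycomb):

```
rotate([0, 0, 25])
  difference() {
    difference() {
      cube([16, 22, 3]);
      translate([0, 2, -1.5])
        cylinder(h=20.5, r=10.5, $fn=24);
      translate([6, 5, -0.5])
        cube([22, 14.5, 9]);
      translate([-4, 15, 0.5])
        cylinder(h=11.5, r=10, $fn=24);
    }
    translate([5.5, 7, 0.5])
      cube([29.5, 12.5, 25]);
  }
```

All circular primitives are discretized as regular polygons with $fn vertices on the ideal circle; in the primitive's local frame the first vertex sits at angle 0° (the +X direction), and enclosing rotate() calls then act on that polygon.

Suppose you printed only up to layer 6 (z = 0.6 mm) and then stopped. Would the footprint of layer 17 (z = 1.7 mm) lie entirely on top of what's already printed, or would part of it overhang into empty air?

entirely on top

Compare the two slices. At z = 0.6: the cube (footprint 16×22) is included at this height (area 352.00 mm²); the r=10.5 cylinder at (0, 2) gives a regular 24-gon of circumradius 10.5 (constant along its height) (area = (24/2)·10.500²·sin(360°/24) = 342.42 mm²); the cube at (6, 5) (footprint 22×14.5) is included at this height (area 319.00 mm²); the cylinder at (-4, 15): section is a regular 24-gon, circumradius r=10 (area = (24/2)·10.000²·sin(360°/24) = 310.58 mm²); After the difference (first − rest): starting from the 16×22 cube (352.00 mm²), the r=10.5 cylinder at (0, 2) partially overlaps it — only the 106.34 mm² overlap (of its 342.42 mm²) is removed, clipping the outline; the 22×14.5 cube at (6, 5) partially overlaps it — only the 131.30 mm² overlap (of its 319.00 mm²) is removed, clipping the outline; the r=10 cylinder at (-4, 15) partially overlaps it — only the 52.85 mm² overlap (of its 310.58 mm²) is removed, clipping the outline — area = 61.51 mm²; the cube at (5.5, 7) (footprint 29.5×12.5) is included at this height (area 368.75 mm²); After the difference (first − rest): starting from the result so far (61.51 mm²), the 29.5×12.5 cube at (5.5, 7) partially overlaps it — only the 2.63 mm² overlap (of its 368.75 mm²) is removed, clipping the outline — area = 58.88 mm²; (whole slice rotated 25° about Z — lengths, areas and connectivity unchanged). At z = 1.7: the cube (footprint 16×22) is included at this height (area 352.00 mm²); the cylinder at (0, 2): section is a regular 24-gon, circumradius r=10.5 (area = (24/2)·10.500²·sin(360°/24) = 342.42 mm²); the cube at (6, 5) is present — its section is the full 22×14.5 rectangle (area 319.00 mm²); the cylinder at (-4, 15): section is a regular 24-gon, circumradius r=10 (area = (24/2)·10.000²·sin(360°/24) = 310.58 mm²); Taking the first minus the rest: starting from the 16×22 cube (352.00 mm²), the r=10.5 cylinder at (0, 2) partially overlaps it — only the 106.34 mm² overlap (of its 342.42 mm²) is removed, clipping the outline; the 22×14.5 cube at (6, 5) partially overlaps it — only the 131.30 mm² overlap (of its 319.00 mm²) is removed, clipping the outline; the r=10 cylinder at (-4, 15) partially overlaps it — only the 52.85 mm² overlap (of its 310.58 mm²) is removed, clipping the outline — area = 61.51 mm²; the cube at (5.5, 7) (footprint 29.5×12.5) is included at this height (area 368.75 mm²); Taking the first minus the rest: starting from the result so far (61.51 mm²), the 29.5×12.5 cube at (5.5, 7) partially overlaps it — only the 2.63 mm² overlap (of its 368.75 mm²) is removed, clipping the outline — area = 58.88 mm²; (whole slice rotated 25° about Z — lengths, areas and connectivity unchanged). Checking containment: the cross-section at z = 1.7 is a subset of the cross-section at z = 0.6.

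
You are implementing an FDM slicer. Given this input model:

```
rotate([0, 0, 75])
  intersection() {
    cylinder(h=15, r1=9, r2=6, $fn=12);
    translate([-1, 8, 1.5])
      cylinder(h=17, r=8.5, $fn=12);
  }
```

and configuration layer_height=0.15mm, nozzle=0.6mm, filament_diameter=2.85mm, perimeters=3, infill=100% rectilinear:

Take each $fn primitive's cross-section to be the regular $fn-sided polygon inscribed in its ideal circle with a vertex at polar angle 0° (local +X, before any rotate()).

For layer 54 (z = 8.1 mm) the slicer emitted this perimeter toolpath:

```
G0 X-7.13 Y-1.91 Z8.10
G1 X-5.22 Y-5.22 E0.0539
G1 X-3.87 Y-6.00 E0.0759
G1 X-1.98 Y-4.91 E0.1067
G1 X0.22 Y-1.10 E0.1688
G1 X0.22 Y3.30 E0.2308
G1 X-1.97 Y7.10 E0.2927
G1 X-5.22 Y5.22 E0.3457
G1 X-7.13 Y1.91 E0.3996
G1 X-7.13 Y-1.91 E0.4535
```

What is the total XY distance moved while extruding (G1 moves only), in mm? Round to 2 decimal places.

Sum the Euclidean lengths of each G1 segment: total = 32.14 mm.

32.14 mm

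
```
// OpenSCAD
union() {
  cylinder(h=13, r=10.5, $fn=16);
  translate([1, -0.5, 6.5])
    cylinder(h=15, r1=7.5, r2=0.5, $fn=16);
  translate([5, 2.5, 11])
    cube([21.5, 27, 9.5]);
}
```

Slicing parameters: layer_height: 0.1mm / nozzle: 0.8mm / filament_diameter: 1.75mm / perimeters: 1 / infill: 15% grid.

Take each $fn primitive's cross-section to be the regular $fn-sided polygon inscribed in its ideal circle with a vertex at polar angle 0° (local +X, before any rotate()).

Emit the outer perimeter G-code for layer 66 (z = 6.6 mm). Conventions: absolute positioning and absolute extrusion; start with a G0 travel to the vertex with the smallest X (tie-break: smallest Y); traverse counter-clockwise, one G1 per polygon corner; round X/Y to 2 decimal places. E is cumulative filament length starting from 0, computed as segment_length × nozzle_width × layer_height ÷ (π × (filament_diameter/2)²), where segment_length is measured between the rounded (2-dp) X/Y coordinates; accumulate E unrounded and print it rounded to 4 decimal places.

G0 X-10.50 Y0.00 Z6.60
G1 X-9.70 Y-4.02 E0.1363
G1 X-7.42 Y-7.42 E0.2725
G1 X-4.02 Y-9.70 E0.4086
G1 X0.00 Y-10.50 E0.5450
G1 X4.02 Y-9.70 E0.6813
G1 X7.42 Y-7.42 E0.8175
G1 X9.70 Y-4.02 E0.9536
G1 X10.50 Y0.00 E1.0899
G1 X9.70 Y4.02 E1.2263
G1 X7.42 Y7.42 E1.3624
G1 X4.02 Y9.70 E1.4986
G1 X0.00 Y10.50 E1.6349
G1 X-4.02 Y9.70 E1.7712
G1 X-7.42 Y7.42 E1.9074
G1 X-9.70 Y4.02 E2.0436
G1 X-10.50 Y0.00 E2.1799

At z = 6.6 mm: the r=10.5 cylinder contributes a regular 16-gon of circumradius 10.5; the cone at (1, -0.5): at t=0.007 of its height the radius interpolates to r₁+(r₂−r₁)t = 7.453, giving a regular 16-gon of that circumradius; the cube at (5, 2.5) is not intersected at this z (z outside [11, 20.5]); Merging all regions: the cone at (1, -0.5) lies entirely inside the r=10.5 cylinder, so the union is just the r=10.5 cylinder — 1 connected region. The outline is a single polygon with 16 vertices. Extrusion per mm of travel: 0.8 × 0.1 / (π × 0.875²) = 0.033260. Accumulating E over each segment gives final E = 2.1799.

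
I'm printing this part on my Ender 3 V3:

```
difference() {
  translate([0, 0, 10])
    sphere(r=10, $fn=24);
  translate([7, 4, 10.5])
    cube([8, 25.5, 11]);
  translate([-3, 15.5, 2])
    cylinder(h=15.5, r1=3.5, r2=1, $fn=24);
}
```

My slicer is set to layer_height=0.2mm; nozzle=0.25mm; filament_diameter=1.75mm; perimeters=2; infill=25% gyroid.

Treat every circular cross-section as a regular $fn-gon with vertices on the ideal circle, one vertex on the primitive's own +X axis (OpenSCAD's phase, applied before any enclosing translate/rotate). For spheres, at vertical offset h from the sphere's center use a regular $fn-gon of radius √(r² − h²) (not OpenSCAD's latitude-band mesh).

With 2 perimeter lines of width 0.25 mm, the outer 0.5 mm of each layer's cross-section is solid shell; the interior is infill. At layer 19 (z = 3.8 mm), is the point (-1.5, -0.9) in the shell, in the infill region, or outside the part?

At z = 3.8 mm: the sphere: section is a regular 24-gon, circumradius = √(r²−h²) = √(10²−6.2²) = 7.846; the cube at (7, 4) does not reach this height (z outside [10.5, 21.5]); the cone at (-3, 15.5) (r1=3.5→r2=1) has section circumradius 3.210 here — a regular 24-gon; After the difference (first − rest): starting from the r=10 sphere, the cone at (-3, 15.5) misses the remaining region (no effect) — 1 connected region. Overall, the cross-section is a single solid region. The nearest boundary edge runs (-5.55, -5.55)→(-6.79, -3.92); distance from the point to it = 6.04 mm. The point is inside the cross-section and 6.04 mm from the nearest boundary — more than the 0.5 mm shell width (2 × 0.25), so it's in the infill interior.

infill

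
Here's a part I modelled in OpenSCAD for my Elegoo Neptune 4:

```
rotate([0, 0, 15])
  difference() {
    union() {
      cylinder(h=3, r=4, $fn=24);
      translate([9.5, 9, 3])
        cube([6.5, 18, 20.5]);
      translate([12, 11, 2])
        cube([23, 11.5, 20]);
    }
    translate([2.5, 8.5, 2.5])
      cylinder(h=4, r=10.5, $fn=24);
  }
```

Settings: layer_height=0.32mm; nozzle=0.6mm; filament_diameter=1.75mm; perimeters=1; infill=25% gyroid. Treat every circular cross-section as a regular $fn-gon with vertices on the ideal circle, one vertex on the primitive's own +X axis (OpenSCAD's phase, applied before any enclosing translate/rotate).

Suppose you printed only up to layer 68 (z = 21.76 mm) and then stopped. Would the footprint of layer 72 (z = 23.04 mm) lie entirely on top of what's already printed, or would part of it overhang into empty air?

entirely on top

Compare the two slices. At z = 21.76: the cylinder is not intersected at this z (z outside [0, 3]); the cube at (9.5, 9) (footprint 6.5×18) is included at this height (area 117.00 mm²); the cube at (12, 11) (footprint 23×11.5) is included at this height (area 264.50 mm²); Merging all regions: the regions partially overlap — summed areas 381.50 mm² minus the doubly-counted overlap 46.00 mm² gives 335.50 mm² — area = 335.50 mm²; the cylinder at (2.5, 8.5) is absent (z outside [2.5, 6.5]); Subtracting the remaining from the first: none of the subtracted shapes is present at this height, so the result so far is unchanged — area = 335.50 mm²; (rotated 15° about Z; rotation is an isometry so areas/perimeters/island counts are preserved). At z = 23.04: the cylinder is not intersected at this z (z outside [0, 3]); the cube at (9.5, 9) is present — its section is the full 6.5×18 rectangle (area 117.00 mm²); the cube at (12, 11) is absent (z outside [2, 22]); Taking the union: only the 6.5×18 cube at (9.5, 9) is present, so the union is just that shape — area = 117.00 mm²; the cylinder at (2.5, 8.5) does not reach this height (z outside [2.5, 6.5]); After the difference (first − rest): none of the subtracted shapes is present at this height, so that combined region is unchanged — area = 117.00 mm²; (rotated 15° about Z; rotation is an isometry so areas/perimeters/island counts are preserved). Checking containment: the cross-section at z = 23.04 is a subset of the cross-section at z = 21.76.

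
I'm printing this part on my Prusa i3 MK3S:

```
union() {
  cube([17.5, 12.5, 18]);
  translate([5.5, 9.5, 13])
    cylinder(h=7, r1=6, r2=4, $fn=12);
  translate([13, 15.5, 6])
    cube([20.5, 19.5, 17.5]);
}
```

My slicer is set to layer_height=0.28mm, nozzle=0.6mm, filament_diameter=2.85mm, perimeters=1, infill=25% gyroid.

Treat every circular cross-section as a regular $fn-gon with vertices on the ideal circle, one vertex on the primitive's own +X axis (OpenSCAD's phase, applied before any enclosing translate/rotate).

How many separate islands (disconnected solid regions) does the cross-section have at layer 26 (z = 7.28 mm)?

2

At z = 7.28 mm: the cube is present — its section is the full 17.5×12.5 rectangle; the cone at (5.5, 9.5) is absent (z outside [13, 20]); the cube at (13, 15.5) is present — its section is the full 20.5×19.5 rectangle; Combining (union): the 2 present regions are separate (no shared area or edge), so areas and boundary lengths simply add and each stays a separate island — 2 connected regions. Overall, the cross-section has 2 separate islands. Island count = 2.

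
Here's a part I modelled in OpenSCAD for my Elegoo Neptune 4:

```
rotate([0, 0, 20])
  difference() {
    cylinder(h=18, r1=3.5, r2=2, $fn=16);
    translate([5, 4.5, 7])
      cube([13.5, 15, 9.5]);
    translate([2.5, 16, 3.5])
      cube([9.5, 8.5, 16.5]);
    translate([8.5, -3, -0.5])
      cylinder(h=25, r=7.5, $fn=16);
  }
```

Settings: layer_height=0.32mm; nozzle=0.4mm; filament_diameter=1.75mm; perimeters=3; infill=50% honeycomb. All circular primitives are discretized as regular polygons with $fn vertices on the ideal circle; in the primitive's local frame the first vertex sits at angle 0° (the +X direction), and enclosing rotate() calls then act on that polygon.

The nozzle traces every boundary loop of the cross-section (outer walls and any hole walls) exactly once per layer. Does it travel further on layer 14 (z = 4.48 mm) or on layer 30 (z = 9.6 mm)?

layer 14 (z = 4.48 mm)

Layer 14 (z = 4.48): the cone: at t=0.249 of its height the radius interpolates to r₁+(r₂−r₁)t = 3.127, giving a regular 16-gon of that circumradius (perimeter = 2·16·3.127·sin(180°/16) = 19.52 mm); the cube at (5, 4.5) does not reach this height (z outside [7, 16.5]); the 9.5×8.5 cube at (2.5, 16) contributes its full rectangle (perimeter 36.00 mm); the r=7.5 cylinder at (8.5, -3) contributes a regular 16-gon of circumradius 7.5 (perimeter = 2·16·7.500·sin(180°/16) = 46.82 mm); Taking the first minus the rest: starting from the cone, the 9.5×8.5 cube at (2.5, 16) misses the remaining region (no effect); the r=7.5 cylinder at (8.5, -3) partially overlaps it — only the 4.76 mm² overlap (of its 172.21 mm²) is removed, clipping the outline — boundary = 18.90 mm; (rotated 20° about Z; rotation is an isometry so areas/perimeters/island counts are preserved). So its perimeter = 18.90 mm. Layer 30 (z = 9.6): the cone: at t=0.533 of its height the radius interpolates to r₁+(r₂−r₁)t = 2.700, giving a regular 16-gon of that circumradius (perimeter = 2·16·2.700·sin(180°/16) = 16.86 mm); the 13.5×15 cube at (5, 4.5) contributes its full rectangle (perimeter 57.00 mm); the cube at (2.5, 16) is present — its section is the full 9.5×8.5 rectangle (perimeter 36.00 mm); the cylinder at (8.5, -3): section is a regular 16-gon, circumradius r=7.5 (perimeter = 2·16·7.500·sin(180°/16) = 46.82 mm); After the difference (first − rest): starting from the cone, the 13.5×15 cube at (5, 4.5) misses the remaining region (no effect); the 9.5×8.5 cube at (2.5, 16) misses the remaining region (no effect); the r=7.5 cylinder at (8.5, -3) partially overlaps it — only the 2.73 mm² overlap (of its 172.21 mm²) is removed, clipping the outline — boundary = 16.49 mm; (rotated 20° about Z; rotation is an isometry so areas/perimeters/island counts are preserved). So its perimeter = 16.49 mm. Layer 14 is larger (18.90 vs 16.49 mm).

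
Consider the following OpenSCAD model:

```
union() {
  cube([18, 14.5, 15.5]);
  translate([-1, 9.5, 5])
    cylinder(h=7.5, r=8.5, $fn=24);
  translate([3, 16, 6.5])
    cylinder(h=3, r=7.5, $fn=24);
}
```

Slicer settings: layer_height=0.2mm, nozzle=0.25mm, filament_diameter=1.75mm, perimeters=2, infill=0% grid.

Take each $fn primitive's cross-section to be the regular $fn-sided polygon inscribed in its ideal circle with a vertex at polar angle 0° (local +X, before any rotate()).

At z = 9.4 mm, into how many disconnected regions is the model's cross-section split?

1

At z = 9.4 mm: the cube is present — its section is the full 18×14.5 rectangle; the r=8.5 cylinder at (-1, 9.5) contributes a regular 24-gon of circumradius 8.5; the cylinder at (3, 16): section is a regular 24-gon, circumradius r=7.5; Merging all regions: the regions partially overlap (shared area 174.87 mm²), so overlapping operands fuse into one piece — 1 connected region. The result has 1 disconnected region.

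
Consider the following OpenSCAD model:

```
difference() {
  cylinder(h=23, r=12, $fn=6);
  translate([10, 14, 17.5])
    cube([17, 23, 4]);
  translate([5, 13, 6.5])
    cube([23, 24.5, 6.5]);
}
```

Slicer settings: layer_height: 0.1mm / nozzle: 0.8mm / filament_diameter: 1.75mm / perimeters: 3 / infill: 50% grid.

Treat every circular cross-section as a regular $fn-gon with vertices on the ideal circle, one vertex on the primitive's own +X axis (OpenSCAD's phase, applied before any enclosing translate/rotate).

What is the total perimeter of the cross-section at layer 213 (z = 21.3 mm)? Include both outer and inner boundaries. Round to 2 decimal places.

72.00 mm

At z = 21.3 mm: the cylinder: section is a regular 6-gon, circumradius r=12 (perimeter = 2·6·12.000·sin(180°/6) = 72.00 mm); the cube at (10, 14) (footprint 17×23) is included at this height (perimeter 80.00 mm); the cube at (5, 13) is absent (z outside [6.5, 13]); Subtracting the remaining from the first: starting from the r=12 cylinder, the 17×23 cube at (10, 14) misses the remaining region (no effect) — boundary = 72.00 mm. Overall, the cross-section is a single solid region. Total boundary length (outer) = 72.00 mm.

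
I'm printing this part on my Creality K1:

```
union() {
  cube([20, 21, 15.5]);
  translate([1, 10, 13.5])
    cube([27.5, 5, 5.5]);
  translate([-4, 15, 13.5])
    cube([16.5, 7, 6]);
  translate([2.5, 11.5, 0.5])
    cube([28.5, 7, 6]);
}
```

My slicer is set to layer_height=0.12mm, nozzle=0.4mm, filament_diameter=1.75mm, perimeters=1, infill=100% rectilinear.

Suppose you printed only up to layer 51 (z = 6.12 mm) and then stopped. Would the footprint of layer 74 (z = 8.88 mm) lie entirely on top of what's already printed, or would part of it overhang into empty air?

entirely on top

Compare the two slices. At z = 6.12: the cube (footprint 20×21) is included at this height (area 420.00 mm²); the cube at (1, 10) is absent (z outside [13.5, 19]); the cube at (-4, 15) does not reach this height (z outside [13.5, 19.5]); the 28.5×7 cube at (2.5, 11.5) contributes its full rectangle (area 199.50 mm²); Taking the union: the regions partially overlap — summed areas 619.50 mm² minus the doubly-counted overlap 122.50 mm² gives 497.00 mm² — area = 497.00 mm². At z = 8.88: the cube is present — its section is the full 20×21 rectangle (area 420.00 mm²); the cube at (1, 10) is not intersected at this z (z outside [13.5, 19]); the cube at (-4, 15) is not intersected at this z (z outside [13.5, 19.5]); the cube at (2.5, 11.5) does not reach this height (z outside [0.5, 6.5]); Merging all regions: only the 20×21 cube is present, so the union is just that shape — area = 420.00 mm². Checking containment: the cross-section at z = 8.88 is a subset of the cross-section at z = 6.12.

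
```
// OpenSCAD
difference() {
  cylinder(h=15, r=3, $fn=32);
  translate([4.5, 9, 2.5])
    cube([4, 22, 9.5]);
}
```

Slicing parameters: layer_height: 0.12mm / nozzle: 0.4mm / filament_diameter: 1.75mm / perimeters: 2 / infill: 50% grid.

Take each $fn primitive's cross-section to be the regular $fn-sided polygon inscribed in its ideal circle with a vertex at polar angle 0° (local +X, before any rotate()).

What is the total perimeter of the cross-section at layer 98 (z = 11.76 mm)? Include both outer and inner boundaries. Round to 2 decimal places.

18.82 mm

At z = 11.76 mm: the cylinder: section is a regular 32-gon, circumradius r=3 (perimeter = 2·32·3.000·sin(180°/32) = 18.82 mm); the 4×22 cube at (4.5, 9) contributes its full rectangle (perimeter 52.00 mm); After the difference (first − rest): starting from the r=3 cylinder, the 4×22 cube at (4.5, 9) misses the remaining region (no effect) — boundary = 18.82 mm. Overall, the cross-section is a single solid region. Total boundary length (outer) = 18.82 mm.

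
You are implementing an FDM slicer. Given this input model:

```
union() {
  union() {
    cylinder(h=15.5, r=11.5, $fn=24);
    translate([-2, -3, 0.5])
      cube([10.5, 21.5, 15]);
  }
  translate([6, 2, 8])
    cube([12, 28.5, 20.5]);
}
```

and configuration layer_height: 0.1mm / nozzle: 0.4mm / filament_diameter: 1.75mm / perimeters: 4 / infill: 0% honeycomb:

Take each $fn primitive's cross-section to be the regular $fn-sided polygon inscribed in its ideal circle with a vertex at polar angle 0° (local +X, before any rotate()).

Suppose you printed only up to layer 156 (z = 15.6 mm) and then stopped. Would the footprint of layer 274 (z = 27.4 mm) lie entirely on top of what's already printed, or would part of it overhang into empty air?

entirely on top

Compare the two slices. At z = 15.6: the cylinder is absent (z outside [0, 15.5]); the cube at (-2, -3) is absent (z outside [0.5, 15.5]); Combining (union): nothing is present at this height; the cube at (6, 2) (footprint 12×28.5) is included at this height (area 342.00 mm²); Taking the union: only the 12×28.5 cube at (6, 2) is present, so the union is just that shape — area = 342.00 mm². At z = 27.4: the cylinder is absent (z outside [0, 15.5]); the cube at (-2, -3) is not intersected at this z (z outside [0.5, 15.5]); Combining (union): nothing is present at this height; the cube at (6, 2) (footprint 12×28.5) is included at this height (area 342.00 mm²); Merging all regions: only the 12×28.5 cube at (6, 2) is present, so the union is just that shape — area = 342.00 mm². Checking containment: the cross-section at z = 27.4 is a subset of the cross-section at z = 15.6.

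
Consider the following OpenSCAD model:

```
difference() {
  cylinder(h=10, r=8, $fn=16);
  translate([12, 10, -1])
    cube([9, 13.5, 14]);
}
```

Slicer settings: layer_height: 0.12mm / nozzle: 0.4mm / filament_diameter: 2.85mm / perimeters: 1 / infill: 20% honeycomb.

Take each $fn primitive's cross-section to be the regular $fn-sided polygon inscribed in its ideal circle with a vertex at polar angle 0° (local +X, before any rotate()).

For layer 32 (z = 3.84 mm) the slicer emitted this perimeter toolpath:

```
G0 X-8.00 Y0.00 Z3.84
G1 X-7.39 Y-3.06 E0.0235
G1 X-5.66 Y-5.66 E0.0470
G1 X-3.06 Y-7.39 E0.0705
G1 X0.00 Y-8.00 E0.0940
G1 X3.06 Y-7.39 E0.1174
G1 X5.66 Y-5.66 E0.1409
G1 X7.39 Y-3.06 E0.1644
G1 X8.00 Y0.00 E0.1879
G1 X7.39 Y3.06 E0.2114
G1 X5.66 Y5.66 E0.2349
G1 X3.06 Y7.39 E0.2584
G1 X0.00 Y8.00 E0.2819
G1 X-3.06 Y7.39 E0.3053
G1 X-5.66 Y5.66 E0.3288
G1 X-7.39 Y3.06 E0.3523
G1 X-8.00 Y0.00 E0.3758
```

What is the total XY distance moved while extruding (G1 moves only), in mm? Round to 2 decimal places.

Sum the Euclidean lengths of each G1 segment: total = 49.95 mm.

49.95 mm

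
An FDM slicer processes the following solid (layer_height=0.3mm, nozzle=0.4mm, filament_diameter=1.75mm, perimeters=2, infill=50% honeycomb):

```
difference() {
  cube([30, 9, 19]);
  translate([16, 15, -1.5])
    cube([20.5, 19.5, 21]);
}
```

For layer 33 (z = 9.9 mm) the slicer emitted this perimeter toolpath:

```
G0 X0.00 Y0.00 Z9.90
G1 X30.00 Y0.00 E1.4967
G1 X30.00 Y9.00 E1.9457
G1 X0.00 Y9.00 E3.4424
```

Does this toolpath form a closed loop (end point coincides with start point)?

Start point (G0): (0.00, 0.00). End point (last G1): the path does not return to the start — open.

no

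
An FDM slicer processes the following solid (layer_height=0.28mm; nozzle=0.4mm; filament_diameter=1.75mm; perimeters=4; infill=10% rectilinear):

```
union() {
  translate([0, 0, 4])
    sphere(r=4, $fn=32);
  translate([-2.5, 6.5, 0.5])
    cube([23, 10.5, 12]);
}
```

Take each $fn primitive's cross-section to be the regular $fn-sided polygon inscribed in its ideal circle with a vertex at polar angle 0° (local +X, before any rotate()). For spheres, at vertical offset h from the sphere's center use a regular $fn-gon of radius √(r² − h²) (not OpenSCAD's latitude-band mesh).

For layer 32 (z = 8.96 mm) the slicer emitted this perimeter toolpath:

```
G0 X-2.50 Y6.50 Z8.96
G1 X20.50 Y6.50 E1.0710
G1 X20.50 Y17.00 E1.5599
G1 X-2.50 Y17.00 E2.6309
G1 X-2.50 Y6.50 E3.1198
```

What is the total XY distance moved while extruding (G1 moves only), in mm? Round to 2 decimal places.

67.00 mm

Sum the Euclidean lengths of each G1 segment: total = 67.00 mm.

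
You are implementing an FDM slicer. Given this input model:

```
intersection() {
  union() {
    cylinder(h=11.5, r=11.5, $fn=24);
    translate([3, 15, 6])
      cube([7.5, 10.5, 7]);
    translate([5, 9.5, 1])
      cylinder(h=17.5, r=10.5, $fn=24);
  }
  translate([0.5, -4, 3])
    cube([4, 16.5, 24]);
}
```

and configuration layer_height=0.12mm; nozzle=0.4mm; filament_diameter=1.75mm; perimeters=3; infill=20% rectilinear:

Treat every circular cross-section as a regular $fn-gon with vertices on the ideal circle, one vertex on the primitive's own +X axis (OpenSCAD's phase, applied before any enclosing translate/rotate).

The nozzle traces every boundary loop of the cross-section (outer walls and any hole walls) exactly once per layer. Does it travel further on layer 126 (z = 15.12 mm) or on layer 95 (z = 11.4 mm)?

layer 95 (z = 11.4 mm)

Layer 126 (z = 15.12): the cylinder does not reach this height (z outside [0, 11.5]); the cube at (3, 15) does not reach this height (z outside [6, 13]); the r=10.5 cylinder at (5, 9.5) contributes a regular 24-gon of circumradius 10.5 (perimeter = 2·24·10.500·sin(180°/24) = 65.79 mm); Combining (union): only the r=10.5 cylinder at (5, 9.5) is present, so the union is just that shape — boundary = 65.79 mm; the cube at (0.5, -4) (footprint 4×16.5) is included at this height (perimeter 41.00 mm); After intersecting: the 4×16.5 cube at (0.5, -4) partially overlaps that combined region; clipping to the common part keeps 52.23 mm² — boundary = 34.00 mm. So its perimeter = 34.00 mm. Layer 95 (z = 11.4): the r=11.5 cylinder gives a regular 24-gon of circumradius 11.5 (constant along its height) (perimeter = 2·24·11.500·sin(180°/24) = 72.05 mm); the cube at (3, 15) (footprint 7.5×10.5) is included at this height (perimeter 36.00 mm); the cylinder at (5, 9.5): section is a regular 24-gon, circumradius r=10.5 (perimeter = 2·24·10.500·sin(180°/24) = 65.79 mm); Merging all regions: the regions partially overlap (shared area 184.55 mm²), so the edge portions inside another operand are dropped and the merged outline is re-measured after clipping — boundary = 104.07 mm; the cube at (0.5, -4) (footprint 4×16.5) is included at this height (perimeter 41.00 mm); Keeping only the common overlap: the 4×16.5 cube at (0.5, -4) lies inside the result so far, so the common part is the 4×16.5 cube at (0.5, -4) itself — boundary = 41.00 mm. So its perimeter = 41.00 mm. Layer 95 is larger (41.00 vs 34.00 mm).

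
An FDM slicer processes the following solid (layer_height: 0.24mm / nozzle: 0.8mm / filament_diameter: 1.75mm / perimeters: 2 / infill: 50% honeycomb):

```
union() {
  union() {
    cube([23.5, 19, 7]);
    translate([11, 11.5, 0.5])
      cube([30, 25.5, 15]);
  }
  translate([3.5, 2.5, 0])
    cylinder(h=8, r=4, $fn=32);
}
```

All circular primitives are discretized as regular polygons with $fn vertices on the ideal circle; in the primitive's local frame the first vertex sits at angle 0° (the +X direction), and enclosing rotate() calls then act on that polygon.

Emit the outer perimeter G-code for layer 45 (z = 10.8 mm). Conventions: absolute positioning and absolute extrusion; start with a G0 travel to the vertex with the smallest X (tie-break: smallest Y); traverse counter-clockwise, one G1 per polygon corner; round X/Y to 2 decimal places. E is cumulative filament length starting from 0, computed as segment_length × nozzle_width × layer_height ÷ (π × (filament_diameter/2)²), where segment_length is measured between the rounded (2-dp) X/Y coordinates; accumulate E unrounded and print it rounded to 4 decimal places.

At z = 10.8 mm: the cube does not reach this height (z outside [0, 7]); the cube at (11, 11.5) is present — its section is the full 30×25.5 rectangle; Merging all regions: only the 30×25.5 cube at (11, 11.5) is present, so the union is just that shape — 1 connected region; the cylinder at (3.5, 2.5) does not reach this height (z outside [0, 8]); Combining (union): only the result so far is present, so the union is just that shape — 1 connected region. The outline is a single polygon with 4 vertices. Extrusion per mm of travel: 0.8 × 0.24 / (π × 0.875²) = 0.079824. Accumulating E over each segment gives final E = 8.8605.

G0 X11.00 Y11.50 Z10.80
G1 X41.00 Y11.50 E2.3947
G1 X41.00 Y37.00 E4.4302
G1 X11.00 Y37.00 E6.8250
G1 X11.00 Y11.50 E8.8605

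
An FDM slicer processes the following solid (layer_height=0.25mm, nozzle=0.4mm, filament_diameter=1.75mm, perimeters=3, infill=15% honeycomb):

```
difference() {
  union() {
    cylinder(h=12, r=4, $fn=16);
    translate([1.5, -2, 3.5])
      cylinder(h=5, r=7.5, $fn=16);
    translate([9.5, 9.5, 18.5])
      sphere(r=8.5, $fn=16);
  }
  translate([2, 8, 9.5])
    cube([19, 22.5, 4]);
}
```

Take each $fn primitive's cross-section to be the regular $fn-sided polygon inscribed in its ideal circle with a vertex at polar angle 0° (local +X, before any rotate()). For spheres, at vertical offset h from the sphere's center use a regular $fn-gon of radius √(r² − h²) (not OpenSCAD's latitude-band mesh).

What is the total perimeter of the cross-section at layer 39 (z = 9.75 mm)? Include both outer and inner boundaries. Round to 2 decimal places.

24.97 mm

At z = 9.75 mm: the r=4 cylinder contributes a regular 16-gon of circumradius 4 (perimeter = 2·16·4.000·sin(180°/16) = 24.97 mm); the cylinder at (1.5, -2) is not intersected at this z (z outside [3.5, 8.5]); the sphere at (9.5, 9.5) is absent (|z−center|=8.750 > r=8.5); Merging all regions: only the r=4 cylinder is present, so the union is just that shape — boundary = 24.97 mm; the cube at (2, 8) (footprint 19×22.5) is included at this height (perimeter 83.00 mm); Taking the first minus the rest: starting from that combined region, the 19×22.5 cube at (2, 8) misses the remaining region (no effect) — boundary = 24.97 mm. Overall, the cross-section is a single solid region. Total boundary length (outer) = 24.97 mm.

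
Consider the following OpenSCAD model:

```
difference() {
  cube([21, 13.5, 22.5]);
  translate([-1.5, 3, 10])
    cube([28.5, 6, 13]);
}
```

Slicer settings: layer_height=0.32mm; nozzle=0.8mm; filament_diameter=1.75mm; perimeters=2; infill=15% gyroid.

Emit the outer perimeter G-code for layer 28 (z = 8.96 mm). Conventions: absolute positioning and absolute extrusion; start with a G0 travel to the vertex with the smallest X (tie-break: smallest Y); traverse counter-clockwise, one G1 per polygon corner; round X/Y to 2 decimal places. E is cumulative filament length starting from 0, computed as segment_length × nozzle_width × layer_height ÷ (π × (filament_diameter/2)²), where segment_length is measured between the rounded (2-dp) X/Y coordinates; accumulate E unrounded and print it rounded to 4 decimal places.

At z = 8.96 mm: the cube (footprint 21×13.5) is included at this height; the cube at (-1.5, 3) is absent (z outside [10, 23]); Subtracting the remaining from the first: none of the subtracted shapes is present at this height, so the 21×13.5 cube is unchanged — 1 connected region. The outline is a single polygon with 4 vertices. Extrusion per mm of travel: 0.8 × 0.32 / (π × 0.875²) = 0.106432. Accumulating E over each segment gives final E = 7.3438.

G0 X0.00 Y0.00 Z8.96
G1 X21.00 Y0.00 E2.2351
G1 X21.00 Y13.50 E3.6719
G1 X0.00 Y13.50 E5.9070
G1 X0.00 Y0.00 E7.3438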